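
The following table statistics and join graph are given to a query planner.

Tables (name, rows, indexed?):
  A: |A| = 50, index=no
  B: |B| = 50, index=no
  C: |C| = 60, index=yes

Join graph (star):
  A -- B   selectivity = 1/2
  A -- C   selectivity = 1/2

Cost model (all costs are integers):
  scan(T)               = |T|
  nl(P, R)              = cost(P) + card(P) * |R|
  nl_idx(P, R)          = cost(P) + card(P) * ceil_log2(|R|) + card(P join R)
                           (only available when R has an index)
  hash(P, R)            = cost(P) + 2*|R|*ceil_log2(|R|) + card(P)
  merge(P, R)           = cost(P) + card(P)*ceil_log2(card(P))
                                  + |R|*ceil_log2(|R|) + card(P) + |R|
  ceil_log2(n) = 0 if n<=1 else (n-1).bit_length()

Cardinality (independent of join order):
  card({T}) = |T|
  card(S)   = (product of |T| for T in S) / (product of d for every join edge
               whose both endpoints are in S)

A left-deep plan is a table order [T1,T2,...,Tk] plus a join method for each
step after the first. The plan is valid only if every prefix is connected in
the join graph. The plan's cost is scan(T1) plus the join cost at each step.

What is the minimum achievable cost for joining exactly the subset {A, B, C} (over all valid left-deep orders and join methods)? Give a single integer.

2670

Selinger DP over subsets of {A,B,C}:
  {A}: scan cost=50, card=50
  {B}: scan cost=50, card=50
  {C}: scan cost=60, card=60
  {AB}: card=1250; try (B,hash)→700, (A,hash)→700, (B,merge)→750, (A,merge)→750, (B,nl)→2550, (A,nl)→2550; best=700 via (B,hash)
  {AC}: card=1500; try (A,hash)→720, (C,hash)→820, (C,merge)→820, (A,merge)→830, (C,nl_idx)→1850, (C,nl)→3050 …(+1); best=720 via (A,hash)
  {ABC}: card=37500; try (C,hash)→2670, (B,hash)→2820, (C,merge)→16120, (B,merge)→19070, (C,nl_idx)→45700, (C,nl)→75700 …(+1); best=2670 via (C,hash)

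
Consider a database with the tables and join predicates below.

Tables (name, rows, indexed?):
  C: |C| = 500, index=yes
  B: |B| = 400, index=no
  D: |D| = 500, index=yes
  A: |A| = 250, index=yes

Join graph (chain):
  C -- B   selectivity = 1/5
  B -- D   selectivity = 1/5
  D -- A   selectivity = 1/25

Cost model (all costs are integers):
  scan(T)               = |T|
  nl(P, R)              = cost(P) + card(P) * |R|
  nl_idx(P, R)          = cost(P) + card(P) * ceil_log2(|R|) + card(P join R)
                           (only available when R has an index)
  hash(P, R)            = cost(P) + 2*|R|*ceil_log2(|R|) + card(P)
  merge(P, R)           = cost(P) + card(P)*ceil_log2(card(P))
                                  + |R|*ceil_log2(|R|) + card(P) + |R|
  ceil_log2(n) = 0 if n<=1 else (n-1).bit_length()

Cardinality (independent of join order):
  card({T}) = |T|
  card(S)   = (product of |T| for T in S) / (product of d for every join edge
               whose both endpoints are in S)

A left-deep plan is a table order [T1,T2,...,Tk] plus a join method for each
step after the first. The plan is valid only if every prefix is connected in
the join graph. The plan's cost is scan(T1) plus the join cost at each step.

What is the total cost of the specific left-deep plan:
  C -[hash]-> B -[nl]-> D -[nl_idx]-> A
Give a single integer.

92008200

step 1: scan C: cost=500, card=500
step 2: join B via hash
    card(P join B) = 500*400/(5) = 40000
    cost = 500 + 2*400*9 + 500 = 8200
step 3: join D via nl
    card(P join D) = 40000*500/(5) = 4000000
    cost = 8200 + 40000*500 = 20008200
step 4: join A via nl_idx
    card(P join A) = 4000000*250/(25) = 40000000
    cost = 20008200 + 4000000*8 + 40000000 = 92008200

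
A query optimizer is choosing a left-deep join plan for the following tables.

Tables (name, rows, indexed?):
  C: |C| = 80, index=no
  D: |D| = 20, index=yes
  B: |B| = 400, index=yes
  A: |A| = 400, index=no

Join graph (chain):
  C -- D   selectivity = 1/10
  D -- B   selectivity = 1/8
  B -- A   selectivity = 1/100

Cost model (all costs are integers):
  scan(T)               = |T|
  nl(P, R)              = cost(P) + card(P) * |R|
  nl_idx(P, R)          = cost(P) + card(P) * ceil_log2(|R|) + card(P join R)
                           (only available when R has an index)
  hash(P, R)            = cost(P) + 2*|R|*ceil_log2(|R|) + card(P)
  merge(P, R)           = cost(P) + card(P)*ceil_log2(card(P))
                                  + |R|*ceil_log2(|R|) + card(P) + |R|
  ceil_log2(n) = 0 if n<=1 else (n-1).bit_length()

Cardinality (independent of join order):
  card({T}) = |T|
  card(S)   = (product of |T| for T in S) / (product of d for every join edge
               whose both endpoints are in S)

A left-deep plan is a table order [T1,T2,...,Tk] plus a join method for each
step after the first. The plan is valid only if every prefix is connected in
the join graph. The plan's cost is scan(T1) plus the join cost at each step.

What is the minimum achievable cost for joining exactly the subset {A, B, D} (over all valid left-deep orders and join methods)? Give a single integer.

Selinger DP over subsets of {A,B,D}:
  {D}: scan cost=20, card=20
  {B}: scan cost=400, card=400
  {A}: scan cost=400, card=400
  {BD}: card=1000; try (D,hash)→1000, (B,nl_idx)→1200, (D,nl_idx)→3400, (B,merge)→4140, (D,merge)→4520, (B,hash)→7240 …(+2); best=1000 via (D,hash)
  {AB}: card=1600; try (B,nl_idx)→5600, (B,hash)→8000, (A,hash)→8000, (B,merge)→8400, (A,merge)→8400, (B,nl)→160400 …(+1); best=5600 via (B,nl_idx)
  {ABD}: card=4000; try (D,hash)→7400, (A,hash)→9200, (A,merge)→16000, (D,nl_idx)→17600, (D,merge)→24920, (D,nl)→37600 …(+1); best=7400 via (D,hash)

7400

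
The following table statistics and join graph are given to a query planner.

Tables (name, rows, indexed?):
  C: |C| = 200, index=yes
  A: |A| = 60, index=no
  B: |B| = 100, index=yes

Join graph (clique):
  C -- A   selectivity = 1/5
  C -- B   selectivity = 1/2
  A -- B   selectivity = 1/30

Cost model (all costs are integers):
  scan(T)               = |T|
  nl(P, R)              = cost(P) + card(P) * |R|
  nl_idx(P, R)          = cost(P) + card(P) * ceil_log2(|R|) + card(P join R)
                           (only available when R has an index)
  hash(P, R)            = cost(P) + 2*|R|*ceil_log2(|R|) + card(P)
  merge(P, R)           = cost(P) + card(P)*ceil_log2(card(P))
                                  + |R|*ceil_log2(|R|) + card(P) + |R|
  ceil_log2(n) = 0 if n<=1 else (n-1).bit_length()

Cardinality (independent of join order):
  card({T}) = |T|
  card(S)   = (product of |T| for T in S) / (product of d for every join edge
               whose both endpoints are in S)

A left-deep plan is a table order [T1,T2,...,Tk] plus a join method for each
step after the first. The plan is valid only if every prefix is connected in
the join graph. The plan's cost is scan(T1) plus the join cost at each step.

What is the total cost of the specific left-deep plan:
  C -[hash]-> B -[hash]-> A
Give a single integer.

12520

step 1: scan C: cost=200, card=200
step 2: join B via hash
    card(P join B) = 200*100/(2) = 10000
    cost = 200 + 2*100*7 + 200 = 1800
step 3: join A via hash
    card(P join A) = 10000*60/(5*30) = 4000
    cost = 1800 + 2*60*6 + 10000 = 12520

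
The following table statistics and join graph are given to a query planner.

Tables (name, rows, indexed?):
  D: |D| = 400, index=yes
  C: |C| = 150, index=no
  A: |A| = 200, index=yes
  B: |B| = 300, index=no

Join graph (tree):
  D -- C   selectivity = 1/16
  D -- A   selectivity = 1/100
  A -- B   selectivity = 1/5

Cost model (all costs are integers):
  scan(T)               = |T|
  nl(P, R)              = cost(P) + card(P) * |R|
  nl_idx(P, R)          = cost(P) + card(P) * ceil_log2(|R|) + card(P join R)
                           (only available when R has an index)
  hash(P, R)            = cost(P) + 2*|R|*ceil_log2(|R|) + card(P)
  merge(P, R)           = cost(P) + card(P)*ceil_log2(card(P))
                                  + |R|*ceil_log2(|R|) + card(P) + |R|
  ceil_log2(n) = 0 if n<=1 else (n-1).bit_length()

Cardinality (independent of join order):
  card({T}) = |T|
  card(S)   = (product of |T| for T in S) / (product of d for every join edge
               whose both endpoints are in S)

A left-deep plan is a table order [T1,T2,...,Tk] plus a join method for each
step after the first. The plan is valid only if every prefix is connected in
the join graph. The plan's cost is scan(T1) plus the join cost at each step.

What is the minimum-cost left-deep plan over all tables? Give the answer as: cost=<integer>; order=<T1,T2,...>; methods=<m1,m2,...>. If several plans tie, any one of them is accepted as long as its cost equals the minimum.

cost=18900; order=A,D,C,B; methods=nl_idx,hash,hash

Selinger DP (subsets sized 1..n):
  {D}: scan cost=400, card=400
  {C}: scan cost=150, card=150
  {A}: scan cost=200, card=200
  {B}: scan cost=300, card=300
  {CD}: card=3750; try (C,hash)→3200, (D,nl_idx)→5250, (D,merge)→5500, (C,merge)→5750, (D,hash)→7500, (D,nl)→60150 …(+1); best=3200 via (C,hash)
  {AD}: card=800; try (D,nl_idx)→2800, (A,hash)→4000, (A,nl_idx)→4400, (D,merge)→6000, (A,merge)→6200, (D,hash)→7600 …(+2); best=2800 via (D,nl_idx)
  {AB}: card=12000; try (A,hash)→3800, (B,merge)→5000, (A,merge)→5100, (B,hash)→5800, (A,nl_idx)→14700, (B,nl)→60200 …(+1); best=3800 via (A,hash)
  {ACD}: card=7500; try (C,hash)→6000, (A,hash)→10150, (C,merge)→12950, (A,nl_idx)→40700, (A,merge)→53750, (C,nl)→122800 …(+1); best=6000 via (C,hash)
  {ABD}: card=48000; try (B,hash)→9000, (B,merge)→14600, (D,hash)→23000, (D,nl_idx)→159800, (D,merge)→187800, (B,nl)→242800 …(+1); best=9000 via (B,hash)
  {ABCD}: card=450000; try (B,hash)→18900, (C,hash)→59400, (B,merge)→114000, (C,merge)→826350, (B,nl)→2256000, (C,nl)→7209000; best=18900 via (B,hash)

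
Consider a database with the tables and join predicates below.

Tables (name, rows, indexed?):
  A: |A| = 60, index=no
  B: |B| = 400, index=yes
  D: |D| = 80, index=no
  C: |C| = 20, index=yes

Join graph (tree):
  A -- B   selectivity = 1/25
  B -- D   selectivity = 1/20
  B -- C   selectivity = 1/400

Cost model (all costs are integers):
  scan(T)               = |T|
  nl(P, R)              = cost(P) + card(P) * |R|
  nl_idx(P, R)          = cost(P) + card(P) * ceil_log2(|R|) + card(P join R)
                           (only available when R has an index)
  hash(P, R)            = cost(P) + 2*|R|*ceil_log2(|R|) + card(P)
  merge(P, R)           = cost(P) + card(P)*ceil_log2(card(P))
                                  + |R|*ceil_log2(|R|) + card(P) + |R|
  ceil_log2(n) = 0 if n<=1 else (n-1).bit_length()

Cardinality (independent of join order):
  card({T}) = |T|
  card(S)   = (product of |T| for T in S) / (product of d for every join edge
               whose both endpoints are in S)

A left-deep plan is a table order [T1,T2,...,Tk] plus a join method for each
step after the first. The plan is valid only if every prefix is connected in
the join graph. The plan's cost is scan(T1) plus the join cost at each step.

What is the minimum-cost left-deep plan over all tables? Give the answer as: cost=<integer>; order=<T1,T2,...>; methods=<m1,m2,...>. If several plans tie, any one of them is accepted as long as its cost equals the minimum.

cost=1736; order=C,B,A,D; methods=nl_idx,merge,merge

Selinger DP (subsets sized 1..n):
  {A}: scan cost=60, card=60
  {B}: scan cost=400, card=400
  {D}: scan cost=80, card=80
  {C}: scan cost=20, card=20
  {AB}: card=960; try (A,hash)→1520, (B,nl_idx)→1560, (B,merge)→4480, (A,merge)→4820, (B,hash)→7320, (B,nl)→24060 …(+1); best=1520 via (A,hash)
  {BD}: card=1600; try (D,hash)→1920, (B,nl_idx)→2400, (B,merge)→4720, (D,merge)→5040, (B,hash)→7360, (B,nl)→32080 …(+1); best=1920 via (D,hash)
  {BC}: card=20; try (B,nl_idx)→220, (C,hash)→1000, (C,nl_idx)→2420, (B,merge)→4140, (C,merge)→4520, (B,hash)→7240 …(+2); best=220 via (B,nl_idx)
  {ABD}: card=3840; try (D,hash)→3600, (A,hash)→4240, (D,merge)→12720, (A,merge)→21540, (D,nl)→78320, (A,nl)→97920; best=3600 via (D,hash)
  {ABC}: card=48; try (A,merge)→760, (A,hash)→960, (A,nl)→1420, (C,hash)→2680, (C,nl_idx)→6368, (C,merge)→12200 …(+1); best=760 via (A,merge)
  {BCD}: card=80; try (D,merge)→980, (D,hash)→1360, (D,nl)→1820, (C,hash)→3720, (C,nl_idx)→10000, (C,merge)→21240 …(+1); best=980 via (D,merge)
  {ABCD}: card=192; try (D,merge)→1736, (A,hash)→1780, (D,hash)→1928, (A,merge)→2040, (D,nl)→4600, (A,nl)→5780 …(+4); best=1736 via (D,merge)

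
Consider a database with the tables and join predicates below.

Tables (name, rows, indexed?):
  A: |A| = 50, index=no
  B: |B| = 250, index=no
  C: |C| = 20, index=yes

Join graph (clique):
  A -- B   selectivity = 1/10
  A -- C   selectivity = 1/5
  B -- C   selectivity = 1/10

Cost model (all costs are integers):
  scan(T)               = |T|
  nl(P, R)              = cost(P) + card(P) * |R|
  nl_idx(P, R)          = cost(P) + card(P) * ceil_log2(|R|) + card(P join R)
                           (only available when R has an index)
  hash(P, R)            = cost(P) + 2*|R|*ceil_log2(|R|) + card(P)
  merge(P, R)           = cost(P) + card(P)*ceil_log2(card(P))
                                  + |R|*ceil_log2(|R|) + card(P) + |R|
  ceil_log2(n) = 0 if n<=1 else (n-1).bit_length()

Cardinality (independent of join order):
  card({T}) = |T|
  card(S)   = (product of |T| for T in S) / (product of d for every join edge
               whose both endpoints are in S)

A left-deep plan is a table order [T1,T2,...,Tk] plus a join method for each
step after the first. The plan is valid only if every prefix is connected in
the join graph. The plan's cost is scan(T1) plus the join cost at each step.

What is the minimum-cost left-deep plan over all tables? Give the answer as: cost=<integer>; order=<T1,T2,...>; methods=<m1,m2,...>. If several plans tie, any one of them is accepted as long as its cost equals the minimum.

Selinger DP (subsets sized 1..n):
  {A}: scan cost=50, card=50
  {B}: scan cost=250, card=250
  {C}: scan cost=20, card=20
  {AB}: card=1250; try (A,hash)→1100, (B,merge)→2650, (A,merge)→2850, (B,hash)→4100, (B,nl)→12550, (A,nl)→12750; best=1100 via (A,hash)
  {AC}: card=200; try (C,hash)→300, (A,merge)→490, (C,nl_idx)→500, (C,merge)→520, (A,hash)→640, (A,nl)→1020 …(+1); best=300 via (C,hash)
  {BC}: card=500; try (C,hash)→700, (C,nl_idx)→2000, (B,merge)→2390, (C,merge)→2620, (B,hash)→4040, (B,nl)→5020 …(+1); best=700 via (C,hash)
  {ABC}: card=500; try (A,hash)→1800, (C,hash)→2550, (B,merge)→4350, (B,hash)→4500, (A,merge)→6050, (C,nl_idx)→7850 …(+4); best=1800 via (A,hash)

cost=1800; order=B,C,A; methods=hash,hash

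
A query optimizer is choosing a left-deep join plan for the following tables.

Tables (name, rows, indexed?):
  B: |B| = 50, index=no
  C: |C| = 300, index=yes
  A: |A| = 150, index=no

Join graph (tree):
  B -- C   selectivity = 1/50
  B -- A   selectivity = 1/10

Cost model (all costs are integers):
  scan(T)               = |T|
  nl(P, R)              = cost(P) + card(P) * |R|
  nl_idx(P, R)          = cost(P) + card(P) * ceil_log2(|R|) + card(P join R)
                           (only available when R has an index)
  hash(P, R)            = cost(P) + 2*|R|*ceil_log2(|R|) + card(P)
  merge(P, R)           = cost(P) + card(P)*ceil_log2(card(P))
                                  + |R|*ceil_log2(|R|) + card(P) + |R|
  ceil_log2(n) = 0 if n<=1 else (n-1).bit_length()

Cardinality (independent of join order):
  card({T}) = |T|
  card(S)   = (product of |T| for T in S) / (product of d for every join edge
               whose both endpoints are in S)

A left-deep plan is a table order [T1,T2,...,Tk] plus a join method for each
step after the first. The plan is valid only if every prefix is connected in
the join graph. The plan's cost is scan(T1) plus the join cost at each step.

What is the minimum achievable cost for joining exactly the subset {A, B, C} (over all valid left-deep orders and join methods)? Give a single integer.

3500

Selinger DP over subsets of {A,B,C}:
  {B}: scan cost=50, card=50
  {C}: scan cost=300, card=300
  {A}: scan cost=150, card=150
  {BC}: card=300; try (C,nl_idx)→800, (B,hash)→1200, (C,merge)→3400, (B,merge)→3650, (C,hash)→5500, (C,nl)→15050 …(+1); best=800 via (C,nl_idx)
  {AB}: card=750; try (B,hash)→900, (A,merge)→1750, (B,merge)→1850, (A,hash)→2500, (A,nl)→7550, (B,nl)→7650; best=900 via (B,hash)
  {ABC}: card=4500; try (A,hash)→3500, (A,merge)→5150, (C,hash)→7050, (C,merge)→12150, (C,nl_idx)→12150, (A,nl)→45800 …(+1); best=3500 via (A,hash)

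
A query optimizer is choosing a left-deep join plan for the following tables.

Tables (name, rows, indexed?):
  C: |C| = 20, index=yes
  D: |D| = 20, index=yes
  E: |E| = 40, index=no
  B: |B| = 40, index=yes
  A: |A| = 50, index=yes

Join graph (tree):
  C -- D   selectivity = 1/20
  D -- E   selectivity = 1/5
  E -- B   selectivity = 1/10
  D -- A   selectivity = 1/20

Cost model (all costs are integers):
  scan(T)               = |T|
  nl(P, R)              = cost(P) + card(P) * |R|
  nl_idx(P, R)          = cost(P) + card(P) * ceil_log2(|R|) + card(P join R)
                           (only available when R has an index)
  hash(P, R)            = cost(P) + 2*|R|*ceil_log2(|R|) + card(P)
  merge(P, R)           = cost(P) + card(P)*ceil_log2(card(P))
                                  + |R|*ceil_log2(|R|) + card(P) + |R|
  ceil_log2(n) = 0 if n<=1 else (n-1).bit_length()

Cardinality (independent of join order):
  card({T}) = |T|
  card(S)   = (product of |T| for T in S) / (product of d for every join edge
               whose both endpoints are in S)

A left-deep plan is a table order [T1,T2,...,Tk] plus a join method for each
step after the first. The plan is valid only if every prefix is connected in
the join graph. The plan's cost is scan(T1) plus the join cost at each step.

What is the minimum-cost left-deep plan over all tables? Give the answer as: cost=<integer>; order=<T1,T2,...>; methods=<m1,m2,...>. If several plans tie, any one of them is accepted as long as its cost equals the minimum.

Selinger DP (subsets sized 1..n):
  {C}: scan cost=20, card=20
  {D}: scan cost=20, card=20
  {E}: scan cost=40, card=40
  {B}: scan cost=40, card=40
  {A}: scan cost=50, card=50
  {CD}: card=20; try (D,nl_idx)→140, (C,nl_idx)→140, (D,hash)→240, (C,hash)→240, (D,merge)→260, (C,merge)→260 …(+2); best=140 via (D,nl_idx)
  {DE}: card=160; try (D,hash)→280, (D,nl_idx)→400, (E,merge)→420, (D,merge)→440, (E,hash)→520, (E,nl)→820 …(+1); best=280 via (D,hash)
  {AD}: card=50; try (A,nl_idx)→190, (D,hash)→300, (D,nl_idx)→350, (A,merge)→490, (D,merge)→520, (A,hash)→640 …(+2); best=190 via (A,nl_idx)
  {BE}: card=160; try (B,nl_idx)→440, (E,hash)→560, (B,hash)→560, (E,merge)→600, (B,merge)→600, (E,nl)→1640 …(+1); best=440 via (B,nl_idx)
  {CDE}: card=160; try (E,merge)→540, (E,hash)→640, (C,hash)→640, (E,nl)→940, (C,nl_idx)→1240, (C,merge)→1840 …(+1); best=540 via (E,merge)
  {ACD}: card=50; try (A,nl_idx)→310, (C,hash)→440, (C,nl_idx)→490, (A,merge)→610, (C,merge)→660, (A,hash)→760 …(+2); best=310 via (A,nl_idx)
  {BDE}: card=640; try (D,hash)→800, (B,hash)→920, (D,nl_idx)→1880, (B,nl_idx)→1880, (D,merge)→2000, (B,merge)→2000 …(+2); best=800 via (D,hash)
  {ADE}: card=400; try (E,hash)→720, (E,merge)→820, (A,hash)→1040, (A,nl_idx)→1640, (A,merge)→2070, (E,nl)→2190 …(+1); best=720 via (E,hash)
  {BCDE}: card=640; try (B,hash)→1180, (C,hash)→1640, (B,nl_idx)→2140, (B,merge)→2260, (C,nl_idx)→4640, (B,nl)→6940 …(+2); best=1180 via (B,hash)
  {ACDE}: card=400; try (E,hash)→840, (E,merge)→940, (A,hash)→1300, (C,hash)→1320, (A,nl_idx)→1900, (E,nl)→2310 …(+5); best=840 via (E,hash)
  {ABDE}: card=1600; try (B,hash)→1600, (A,hash)→2040, (B,nl_idx)→4720, (B,merge)→5000, (A,nl_idx)→6240, (A,merge)→8190 …(+2); best=1600 via (B,hash)
  {ABCDE}: card=1600; try (B,hash)→1720, (A,hash)→2420, (C,hash)→3400, (B,nl_idx)→4840, (B,merge)→5120, (A,nl_idx)→6620 …(+6); best=1720 via (B,hash)

cost=1720; order=C,D,A,E,B; methods=nl_idx,nl_idx,hash,hash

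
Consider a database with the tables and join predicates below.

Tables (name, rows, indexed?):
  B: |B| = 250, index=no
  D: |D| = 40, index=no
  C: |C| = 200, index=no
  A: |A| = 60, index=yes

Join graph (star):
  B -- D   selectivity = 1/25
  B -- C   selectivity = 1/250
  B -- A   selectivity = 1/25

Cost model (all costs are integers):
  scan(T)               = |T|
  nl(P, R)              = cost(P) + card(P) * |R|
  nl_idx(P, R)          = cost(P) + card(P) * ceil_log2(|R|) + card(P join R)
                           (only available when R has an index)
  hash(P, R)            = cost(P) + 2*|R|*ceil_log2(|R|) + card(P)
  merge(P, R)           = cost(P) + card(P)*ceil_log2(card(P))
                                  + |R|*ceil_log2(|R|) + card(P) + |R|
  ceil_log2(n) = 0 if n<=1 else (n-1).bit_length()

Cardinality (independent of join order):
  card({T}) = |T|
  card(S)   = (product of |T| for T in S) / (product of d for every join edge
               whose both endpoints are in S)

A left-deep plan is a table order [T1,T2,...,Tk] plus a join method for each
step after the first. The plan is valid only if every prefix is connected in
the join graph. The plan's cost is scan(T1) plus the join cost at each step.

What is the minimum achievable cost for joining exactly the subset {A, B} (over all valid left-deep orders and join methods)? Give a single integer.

Selinger DP over subsets of {A,B}:
  {B}: scan cost=250, card=250
  {A}: scan cost=60, card=60
  {AB}: card=600; try (A,hash)→1220, (A,nl_idx)→2350, (B,merge)→2730, (A,merge)→2920, (B,hash)→4120, (B,nl)→15060 …(+1); best=1220 via (A,hash)

1220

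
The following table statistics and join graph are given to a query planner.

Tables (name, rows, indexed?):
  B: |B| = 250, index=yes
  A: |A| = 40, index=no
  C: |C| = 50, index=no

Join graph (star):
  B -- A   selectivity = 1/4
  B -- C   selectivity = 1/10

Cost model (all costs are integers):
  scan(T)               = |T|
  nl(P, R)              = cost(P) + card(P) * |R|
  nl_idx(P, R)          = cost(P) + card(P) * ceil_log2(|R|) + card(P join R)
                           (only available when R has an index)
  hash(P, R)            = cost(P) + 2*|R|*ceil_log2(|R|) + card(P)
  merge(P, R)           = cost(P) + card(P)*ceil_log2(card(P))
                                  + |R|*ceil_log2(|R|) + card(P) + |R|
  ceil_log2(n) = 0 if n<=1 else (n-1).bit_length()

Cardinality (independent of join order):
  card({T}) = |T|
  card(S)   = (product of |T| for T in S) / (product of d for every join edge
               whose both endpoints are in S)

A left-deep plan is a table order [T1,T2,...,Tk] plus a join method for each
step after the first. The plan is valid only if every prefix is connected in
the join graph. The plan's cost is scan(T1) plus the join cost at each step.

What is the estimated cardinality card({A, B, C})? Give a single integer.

Tables in S: A(40), B(250), C(50)
Edges inside S: B-A(d=4), B-C(d=10)
numerator = 40 * 250 * 50 = 500000
denominator = 4 * 10 = 40
card(S) = 500000 / 40 = 12500

12500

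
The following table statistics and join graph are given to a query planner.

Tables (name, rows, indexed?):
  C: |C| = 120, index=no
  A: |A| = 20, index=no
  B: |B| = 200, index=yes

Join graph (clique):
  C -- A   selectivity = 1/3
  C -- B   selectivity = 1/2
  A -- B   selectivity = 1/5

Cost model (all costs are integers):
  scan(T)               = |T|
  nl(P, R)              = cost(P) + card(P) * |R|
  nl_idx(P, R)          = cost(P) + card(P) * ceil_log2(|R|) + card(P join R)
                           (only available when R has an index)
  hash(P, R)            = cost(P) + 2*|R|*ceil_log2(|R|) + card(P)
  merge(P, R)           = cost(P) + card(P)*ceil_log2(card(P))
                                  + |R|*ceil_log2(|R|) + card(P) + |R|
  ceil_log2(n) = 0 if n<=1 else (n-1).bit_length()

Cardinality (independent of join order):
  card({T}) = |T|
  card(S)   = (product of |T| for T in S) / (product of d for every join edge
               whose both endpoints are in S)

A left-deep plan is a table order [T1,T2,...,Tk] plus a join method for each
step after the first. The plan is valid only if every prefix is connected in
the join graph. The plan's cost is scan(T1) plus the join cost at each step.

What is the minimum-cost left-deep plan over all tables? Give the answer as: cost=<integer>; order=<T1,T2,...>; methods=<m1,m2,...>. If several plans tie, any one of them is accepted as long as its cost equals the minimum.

Selinger DP (subsets sized 1..n):
  {C}: scan cost=120, card=120
  {A}: scan cost=20, card=20
  {B}: scan cost=200, card=200
  {AC}: card=800; try (A,hash)→440, (C,merge)→1100, (A,merge)→1200, (C,hash)→1720, (C,nl)→2420, (A,nl)→2520; best=440 via (A,hash)
  {BC}: card=12000; try (C,hash)→2080, (B,merge)→2880, (C,merge)→2960, (B,hash)→3440, (B,nl_idx)→13080, (B,nl)→24120 …(+1); best=2080 via (C,hash)
  {AB}: card=800; try (A,hash)→600, (B,nl_idx)→980, (B,merge)→1940, (A,merge)→2120, (B,hash)→3240, (B,nl)→4020 …(+1); best=600 via (A,hash)
  {ABC}: card=16000; try (C,hash)→3080, (B,hash)→4440, (C,merge)→10360, (B,merge)→11040, (A,hash)→14280, (B,nl_idx)→22840 …(+4); best=3080 via (C,hash)

cost=3080; order=B,A,C; methods=hash,hash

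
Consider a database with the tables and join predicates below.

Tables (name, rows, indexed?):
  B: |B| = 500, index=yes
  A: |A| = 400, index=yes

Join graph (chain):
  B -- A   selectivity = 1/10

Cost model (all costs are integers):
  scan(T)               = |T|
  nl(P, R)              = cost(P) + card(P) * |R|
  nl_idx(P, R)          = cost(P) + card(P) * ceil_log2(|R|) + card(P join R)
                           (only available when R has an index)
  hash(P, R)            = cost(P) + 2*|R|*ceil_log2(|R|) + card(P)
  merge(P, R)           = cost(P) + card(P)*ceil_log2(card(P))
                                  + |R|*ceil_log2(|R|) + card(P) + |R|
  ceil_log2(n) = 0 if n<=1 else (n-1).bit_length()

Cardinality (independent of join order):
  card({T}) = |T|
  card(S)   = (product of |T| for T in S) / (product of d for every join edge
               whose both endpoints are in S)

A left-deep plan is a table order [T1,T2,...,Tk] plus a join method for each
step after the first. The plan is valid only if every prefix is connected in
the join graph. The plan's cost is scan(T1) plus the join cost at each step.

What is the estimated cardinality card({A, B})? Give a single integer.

Tables in S: A(400), B(500)
Edges inside S: B-A(d=10)
numerator = 400 * 500 = 200000
denominator = 10 = 10
card(S) = 200000 / 10 = 20000

20000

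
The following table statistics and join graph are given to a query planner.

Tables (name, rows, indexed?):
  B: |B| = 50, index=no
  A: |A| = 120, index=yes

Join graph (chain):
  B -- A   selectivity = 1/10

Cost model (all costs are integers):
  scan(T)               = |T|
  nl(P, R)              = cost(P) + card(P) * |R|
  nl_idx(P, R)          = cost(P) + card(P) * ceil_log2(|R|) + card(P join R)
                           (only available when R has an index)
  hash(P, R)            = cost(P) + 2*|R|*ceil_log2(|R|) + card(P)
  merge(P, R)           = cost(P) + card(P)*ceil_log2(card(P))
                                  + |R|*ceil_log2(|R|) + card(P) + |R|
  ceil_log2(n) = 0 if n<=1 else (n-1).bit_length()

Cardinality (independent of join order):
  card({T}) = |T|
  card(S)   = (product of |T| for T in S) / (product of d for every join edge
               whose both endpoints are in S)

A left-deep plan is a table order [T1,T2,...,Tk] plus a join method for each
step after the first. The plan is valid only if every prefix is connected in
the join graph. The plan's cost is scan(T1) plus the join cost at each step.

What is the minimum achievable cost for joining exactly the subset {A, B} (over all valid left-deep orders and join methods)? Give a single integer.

Selinger DP over subsets of {A,B}:
  {B}: scan cost=50, card=50
  {A}: scan cost=120, card=120
  {AB}: card=600; try (B,hash)→840, (A,nl_idx)→1000, (A,merge)→1360, (B,merge)→1430, (A,hash)→1780, (A,nl)→6050 …(+1); best=840 via (B,hash)

840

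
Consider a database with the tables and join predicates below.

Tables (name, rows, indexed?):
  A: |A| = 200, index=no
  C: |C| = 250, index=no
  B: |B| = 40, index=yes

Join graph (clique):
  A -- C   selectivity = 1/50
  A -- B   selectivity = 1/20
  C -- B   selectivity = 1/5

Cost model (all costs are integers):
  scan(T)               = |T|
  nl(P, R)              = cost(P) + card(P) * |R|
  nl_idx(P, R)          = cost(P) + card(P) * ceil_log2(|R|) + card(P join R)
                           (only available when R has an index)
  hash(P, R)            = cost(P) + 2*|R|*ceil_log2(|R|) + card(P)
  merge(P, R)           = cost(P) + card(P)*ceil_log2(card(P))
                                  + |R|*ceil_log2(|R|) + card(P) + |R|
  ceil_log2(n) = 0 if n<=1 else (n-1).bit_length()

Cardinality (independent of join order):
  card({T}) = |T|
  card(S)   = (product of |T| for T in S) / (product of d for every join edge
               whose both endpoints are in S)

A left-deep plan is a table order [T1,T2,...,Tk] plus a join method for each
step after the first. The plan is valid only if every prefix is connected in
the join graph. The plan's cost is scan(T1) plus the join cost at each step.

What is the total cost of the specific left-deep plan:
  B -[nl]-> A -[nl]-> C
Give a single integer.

108040

step 1: scan B: cost=40, card=40
step 2: join A via nl
    card(P join A) = 40*200/(20) = 400
    cost = 40 + 40*200 = 8040
step 3: join C via nl
    card(P join C) = 400*250/(50*5) = 400
    cost = 8040 + 400*250 = 108040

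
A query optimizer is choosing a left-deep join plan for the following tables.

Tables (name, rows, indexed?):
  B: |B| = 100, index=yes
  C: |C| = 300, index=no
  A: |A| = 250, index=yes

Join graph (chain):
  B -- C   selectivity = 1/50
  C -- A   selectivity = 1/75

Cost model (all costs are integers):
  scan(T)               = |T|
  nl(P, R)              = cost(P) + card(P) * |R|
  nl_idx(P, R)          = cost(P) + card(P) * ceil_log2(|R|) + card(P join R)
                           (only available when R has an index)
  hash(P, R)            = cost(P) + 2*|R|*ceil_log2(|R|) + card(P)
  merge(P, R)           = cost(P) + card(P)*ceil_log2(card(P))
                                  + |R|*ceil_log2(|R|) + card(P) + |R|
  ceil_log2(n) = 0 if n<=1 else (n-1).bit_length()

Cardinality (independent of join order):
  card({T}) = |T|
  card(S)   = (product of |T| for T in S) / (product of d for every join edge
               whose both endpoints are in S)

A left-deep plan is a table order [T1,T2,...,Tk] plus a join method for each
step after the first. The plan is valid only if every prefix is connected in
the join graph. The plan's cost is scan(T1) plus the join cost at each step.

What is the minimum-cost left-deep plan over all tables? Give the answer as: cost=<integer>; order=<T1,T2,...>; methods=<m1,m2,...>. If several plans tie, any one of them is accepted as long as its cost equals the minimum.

Selinger DP (subsets sized 1..n):
  {B}: scan cost=100, card=100
  {C}: scan cost=300, card=300
  {A}: scan cost=250, card=250
  {BC}: card=600; try (B,hash)→2000, (B,nl_idx)→3000, (C,merge)→3900, (B,merge)→4100, (C,hash)→5600, (C,nl)→30100 …(+1); best=2000 via (B,hash)
  {AC}: card=1000; try (A,nl_idx)→3700, (A,hash)→4600, (C,merge)→5500, (A,merge)→5550, (C,hash)→5900, (C,nl)→75250 …(+1); best=3700 via (A,nl_idx)
  {ABC}: card=2000; try (B,hash)→6100, (A,hash)→6600, (A,nl_idx)→8800, (A,merge)→10850, (B,nl_idx)→12700, (B,merge)→15500 …(+2); best=6100 via (B,hash)

cost=6100; order=C,A,B; methods=nl_idx,hash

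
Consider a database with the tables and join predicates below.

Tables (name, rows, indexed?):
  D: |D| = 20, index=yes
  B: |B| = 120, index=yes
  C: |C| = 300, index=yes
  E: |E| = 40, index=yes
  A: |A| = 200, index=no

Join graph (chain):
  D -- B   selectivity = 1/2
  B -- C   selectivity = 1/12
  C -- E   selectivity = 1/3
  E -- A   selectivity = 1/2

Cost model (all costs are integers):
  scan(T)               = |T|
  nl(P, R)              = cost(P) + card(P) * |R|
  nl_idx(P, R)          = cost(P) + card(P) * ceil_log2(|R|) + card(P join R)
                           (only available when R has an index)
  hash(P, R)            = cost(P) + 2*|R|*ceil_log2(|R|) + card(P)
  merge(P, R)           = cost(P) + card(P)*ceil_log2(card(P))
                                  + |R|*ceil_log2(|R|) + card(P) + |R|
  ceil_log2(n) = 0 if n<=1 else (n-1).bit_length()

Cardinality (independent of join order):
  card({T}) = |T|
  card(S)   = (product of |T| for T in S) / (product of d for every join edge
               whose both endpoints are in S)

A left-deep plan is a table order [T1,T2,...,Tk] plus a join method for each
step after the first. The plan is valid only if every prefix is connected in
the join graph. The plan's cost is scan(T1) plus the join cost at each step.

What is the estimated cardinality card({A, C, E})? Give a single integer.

Tables in S: A(200), C(300), E(40)
Edges inside S: C-E(d=3), E-A(d=2)
numerator = 200 * 300 * 40 = 2400000
denominator = 3 * 2 = 6
card(S) = 2400000 / 6 = 400000

400000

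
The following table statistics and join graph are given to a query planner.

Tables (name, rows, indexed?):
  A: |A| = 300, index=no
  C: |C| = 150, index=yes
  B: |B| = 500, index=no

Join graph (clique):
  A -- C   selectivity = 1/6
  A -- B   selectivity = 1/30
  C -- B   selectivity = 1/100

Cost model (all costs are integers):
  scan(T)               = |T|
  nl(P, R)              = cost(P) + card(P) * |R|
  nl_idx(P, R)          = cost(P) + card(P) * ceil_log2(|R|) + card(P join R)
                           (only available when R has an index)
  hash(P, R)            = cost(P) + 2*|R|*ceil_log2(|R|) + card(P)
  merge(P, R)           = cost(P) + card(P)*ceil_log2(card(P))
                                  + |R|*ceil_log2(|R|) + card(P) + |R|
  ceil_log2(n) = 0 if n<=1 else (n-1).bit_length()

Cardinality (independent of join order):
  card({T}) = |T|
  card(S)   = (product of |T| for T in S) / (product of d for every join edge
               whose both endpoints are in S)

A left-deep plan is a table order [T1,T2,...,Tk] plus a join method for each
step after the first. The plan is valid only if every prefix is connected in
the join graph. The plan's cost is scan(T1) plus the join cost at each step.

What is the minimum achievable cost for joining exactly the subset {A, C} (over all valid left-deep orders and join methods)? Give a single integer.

3000

Selinger DP over subsets of {A,C}:
  {A}: scan cost=300, card=300
  {C}: scan cost=150, card=150
  {AC}: card=7500; try (C,hash)→3000, (A,merge)→4500, (C,merge)→4650, (A,hash)→5700, (C,nl_idx)→10200, (A,nl)→45150 …(+1); best=3000 via (C,hash)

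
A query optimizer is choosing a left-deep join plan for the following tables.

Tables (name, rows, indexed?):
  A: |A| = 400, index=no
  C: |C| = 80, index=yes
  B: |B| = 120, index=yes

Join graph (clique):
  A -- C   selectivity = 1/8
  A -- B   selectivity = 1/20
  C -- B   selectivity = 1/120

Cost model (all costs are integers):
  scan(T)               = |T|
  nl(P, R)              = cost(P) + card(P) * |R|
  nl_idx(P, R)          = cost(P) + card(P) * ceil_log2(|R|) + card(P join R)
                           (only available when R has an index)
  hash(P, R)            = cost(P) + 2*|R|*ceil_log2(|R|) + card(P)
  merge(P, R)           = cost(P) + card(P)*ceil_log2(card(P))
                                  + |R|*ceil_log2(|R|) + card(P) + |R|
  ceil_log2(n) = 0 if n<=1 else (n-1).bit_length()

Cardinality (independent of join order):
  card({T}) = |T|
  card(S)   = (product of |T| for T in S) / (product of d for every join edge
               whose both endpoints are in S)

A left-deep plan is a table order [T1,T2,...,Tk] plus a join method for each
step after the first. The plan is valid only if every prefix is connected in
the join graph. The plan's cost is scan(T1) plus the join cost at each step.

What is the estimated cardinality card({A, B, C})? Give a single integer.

Tables in S: A(400), B(120), C(80)
Edges inside S: A-C(d=8), A-B(d=20), C-B(d=120)
numerator = 400 * 120 * 80 = 3840000
denominator = 8 * 20 * 120 = 19200
card(S) = 3840000 / 19200 = 200

200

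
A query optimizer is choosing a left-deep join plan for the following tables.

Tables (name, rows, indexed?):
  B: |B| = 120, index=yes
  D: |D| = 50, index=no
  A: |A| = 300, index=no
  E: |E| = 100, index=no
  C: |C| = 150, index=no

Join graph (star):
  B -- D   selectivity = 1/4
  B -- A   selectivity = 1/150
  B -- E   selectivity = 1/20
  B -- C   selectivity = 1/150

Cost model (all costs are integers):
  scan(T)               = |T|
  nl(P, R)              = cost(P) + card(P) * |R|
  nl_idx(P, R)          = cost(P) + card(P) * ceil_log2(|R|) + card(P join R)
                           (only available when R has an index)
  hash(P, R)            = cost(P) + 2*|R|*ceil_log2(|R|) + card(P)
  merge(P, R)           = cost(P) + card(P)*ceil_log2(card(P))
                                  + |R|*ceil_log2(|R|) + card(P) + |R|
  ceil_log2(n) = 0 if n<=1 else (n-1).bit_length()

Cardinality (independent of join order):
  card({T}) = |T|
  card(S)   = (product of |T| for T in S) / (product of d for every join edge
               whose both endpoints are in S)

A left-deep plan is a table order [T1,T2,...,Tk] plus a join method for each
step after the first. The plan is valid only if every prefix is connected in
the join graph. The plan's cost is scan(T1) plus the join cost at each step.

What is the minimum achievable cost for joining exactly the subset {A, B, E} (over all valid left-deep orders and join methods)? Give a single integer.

3920

Selinger DP over subsets of {A,B,E}:
  {B}: scan cost=120, card=120
  {A}: scan cost=300, card=300
  {E}: scan cost=100, card=100
  {AB}: card=240; try (B,hash)→2280, (B,nl_idx)→2640, (A,merge)→4080, (B,merge)→4260, (A,hash)→5640, (A,nl)→36120 …(+1); best=2280 via (B,hash)
  {BE}: card=600; try (B,nl_idx)→1400, (E,hash)→1640, (B,merge)→1860, (E,merge)→1880, (B,hash)→1880, (B,nl)→12100 …(+1); best=1400 via (B,nl_idx)
  {ABE}: card=1200; try (E,hash)→3920, (E,merge)→5240, (A,hash)→7400, (A,merge)→11000, (E,nl)→26280, (A,nl)→181400; best=3920 via (E,hash)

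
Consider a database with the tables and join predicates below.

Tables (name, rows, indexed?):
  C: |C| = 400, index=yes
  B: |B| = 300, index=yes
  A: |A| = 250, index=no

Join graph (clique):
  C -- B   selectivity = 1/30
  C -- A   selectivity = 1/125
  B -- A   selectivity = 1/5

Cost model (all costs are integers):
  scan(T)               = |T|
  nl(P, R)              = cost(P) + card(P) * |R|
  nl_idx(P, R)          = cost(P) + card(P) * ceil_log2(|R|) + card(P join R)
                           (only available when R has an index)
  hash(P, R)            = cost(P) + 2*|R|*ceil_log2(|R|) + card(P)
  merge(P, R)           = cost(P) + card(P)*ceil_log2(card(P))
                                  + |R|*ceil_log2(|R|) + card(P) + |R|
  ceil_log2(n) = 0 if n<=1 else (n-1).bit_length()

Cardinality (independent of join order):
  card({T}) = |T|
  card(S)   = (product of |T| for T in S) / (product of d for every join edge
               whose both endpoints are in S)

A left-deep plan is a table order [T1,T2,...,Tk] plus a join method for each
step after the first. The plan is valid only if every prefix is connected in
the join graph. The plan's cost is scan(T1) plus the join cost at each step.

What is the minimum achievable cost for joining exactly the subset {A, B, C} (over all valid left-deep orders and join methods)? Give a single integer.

9500

Selinger DP over subsets of {A,B,C}:
  {C}: scan cost=400, card=400
  {B}: scan cost=300, card=300
  {A}: scan cost=250, card=250
  {BC}: card=4000; try (B,hash)→6200, (C,nl_idx)→7000, (C,merge)→7300, (B,merge)→7400, (C,hash)→7800, (B,nl_idx)→8000 …(+2); best=6200 via (B,hash)
  {AC}: card=800; try (C,nl_idx)→3300, (A,hash)→4800, (C,merge)→6500, (A,merge)→6650, (C,hash)→7700, (C,nl)→100250 …(+1); best=3300 via (C,nl_idx)
  {AB}: card=15000; try (A,hash)→4600, (B,merge)→5500, (A,merge)→5550, (B,hash)→5900, (B,nl_idx)→17500, (B,nl)→75250 …(+1); best=4600 via (A,hash)
  {ABC}: card=1600; try (B,hash)→9500, (B,nl_idx)→12100, (A,hash)→14200, (B,merge)→15100, (C,hash)→26800, (A,merge)→60450 …(+5); best=9500 via (B,hash)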